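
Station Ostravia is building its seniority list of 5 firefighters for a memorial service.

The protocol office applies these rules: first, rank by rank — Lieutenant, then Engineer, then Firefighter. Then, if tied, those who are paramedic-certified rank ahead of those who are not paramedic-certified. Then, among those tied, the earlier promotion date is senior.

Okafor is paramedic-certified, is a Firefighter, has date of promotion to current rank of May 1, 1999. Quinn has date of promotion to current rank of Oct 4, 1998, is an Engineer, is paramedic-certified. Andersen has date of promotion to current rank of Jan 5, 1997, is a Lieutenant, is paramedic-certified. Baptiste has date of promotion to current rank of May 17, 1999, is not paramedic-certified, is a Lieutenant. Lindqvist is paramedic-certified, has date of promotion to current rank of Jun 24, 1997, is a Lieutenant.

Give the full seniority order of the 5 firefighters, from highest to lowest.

Andersen, Lindqvist, Baptiste, Quinn, Okafor

By rank: Andersen, Lindqvist and Baptiste (Lieutenant); then Quinn (Engineer); then Okafor (Firefighter).
Among Andersen, Lindqvist and Baptiste, paramedic-certified before not paramedic-certified: Andersen and Lindqvist (paramedic-certified) before Baptiste (not paramedic-certified).
Among Andersen and Lindqvist, by date of promotion to current rank (earlier first): Andersen (Jan 5, 1997) before Lindqvist (Jun 24, 1997).
Full order: Andersen, Lindqvist, Baptiste, Quinn, Okafor.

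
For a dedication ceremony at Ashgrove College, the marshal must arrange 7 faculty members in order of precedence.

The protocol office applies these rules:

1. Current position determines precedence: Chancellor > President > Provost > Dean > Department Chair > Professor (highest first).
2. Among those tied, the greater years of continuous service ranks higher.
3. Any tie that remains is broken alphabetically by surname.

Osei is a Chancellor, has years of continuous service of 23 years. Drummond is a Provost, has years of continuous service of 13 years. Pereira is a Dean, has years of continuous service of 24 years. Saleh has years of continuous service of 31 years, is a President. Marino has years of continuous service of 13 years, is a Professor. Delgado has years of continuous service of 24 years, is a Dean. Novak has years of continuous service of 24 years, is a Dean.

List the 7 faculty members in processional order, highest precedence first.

By current position: Osei (Chancellor); then Saleh (President); then Drummond (Provost); then Delgado, Novak and Pereira (Dean); then Marino (Professor).
Delgado, Novak and Pereira all have years of continuous service 24 years, so the next rule applies.
Among Delgado, Novak and Pereira, alphabetically by surname: Delgado before Novak before Pereira.
Full order: Osei, Saleh, Drummond, Delgado, Novak, Pereira, Marino.

Osei, Saleh, Drummond, Delgado, Novak, Pereira, Marino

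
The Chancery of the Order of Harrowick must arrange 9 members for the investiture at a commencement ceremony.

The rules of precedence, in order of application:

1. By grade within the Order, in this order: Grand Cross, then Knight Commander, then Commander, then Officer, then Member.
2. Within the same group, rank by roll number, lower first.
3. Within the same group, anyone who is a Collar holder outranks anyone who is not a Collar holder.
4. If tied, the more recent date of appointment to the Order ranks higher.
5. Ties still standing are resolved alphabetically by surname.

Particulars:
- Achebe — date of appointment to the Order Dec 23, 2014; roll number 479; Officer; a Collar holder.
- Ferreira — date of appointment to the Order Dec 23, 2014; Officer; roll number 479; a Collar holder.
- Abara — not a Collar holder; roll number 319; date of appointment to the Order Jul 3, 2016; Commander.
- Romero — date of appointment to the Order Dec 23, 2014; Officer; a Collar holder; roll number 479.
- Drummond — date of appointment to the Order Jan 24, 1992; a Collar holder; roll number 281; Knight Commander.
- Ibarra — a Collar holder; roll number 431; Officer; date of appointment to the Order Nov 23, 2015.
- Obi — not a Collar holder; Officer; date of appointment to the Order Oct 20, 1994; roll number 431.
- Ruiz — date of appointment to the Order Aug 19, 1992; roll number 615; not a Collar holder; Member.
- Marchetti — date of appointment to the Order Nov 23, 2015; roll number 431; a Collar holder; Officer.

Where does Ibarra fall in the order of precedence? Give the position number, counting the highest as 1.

By grade within the Order: Drummond (Knight Commander); then Abara (Commander); then Ibarra, Marchetti, Obi, Achebe, Ferreira and Romero (Officer); then Ruiz (Member).
Among Ibarra, Marchetti, Obi, Achebe, Ferreira and Romero, by roll number (lower first): Ibarra, Marchetti and Obi (431) before Achebe, Ferreira and Romero (479).
Among Ibarra, Marchetti and Obi, a Collar holder before not a Collar holder: Ibarra and Marchetti (a Collar holder) before Obi (not a Collar holder).
Ibarra and Marchetti both have date of appointment to the Order Nov 23, 2015, so the next rule applies.
Among Ibarra and Marchetti, alphabetically by surname: Ibarra before Marchetti.
Achebe, Ferreira and Romero are each a Collar holder, so the next rule applies.
Achebe, Ferreira and Romero all have date of appointment to the Order Dec 23, 2014, so the next rule applies.
Among Achebe, Ferreira and Romero, alphabetically by surname: Achebe before Ferreira before Romero.
Order: Drummond, Abara, Ibarra, Marchetti, Obi, Achebe, Ferreira, Romero, Ruiz. So position 3.

3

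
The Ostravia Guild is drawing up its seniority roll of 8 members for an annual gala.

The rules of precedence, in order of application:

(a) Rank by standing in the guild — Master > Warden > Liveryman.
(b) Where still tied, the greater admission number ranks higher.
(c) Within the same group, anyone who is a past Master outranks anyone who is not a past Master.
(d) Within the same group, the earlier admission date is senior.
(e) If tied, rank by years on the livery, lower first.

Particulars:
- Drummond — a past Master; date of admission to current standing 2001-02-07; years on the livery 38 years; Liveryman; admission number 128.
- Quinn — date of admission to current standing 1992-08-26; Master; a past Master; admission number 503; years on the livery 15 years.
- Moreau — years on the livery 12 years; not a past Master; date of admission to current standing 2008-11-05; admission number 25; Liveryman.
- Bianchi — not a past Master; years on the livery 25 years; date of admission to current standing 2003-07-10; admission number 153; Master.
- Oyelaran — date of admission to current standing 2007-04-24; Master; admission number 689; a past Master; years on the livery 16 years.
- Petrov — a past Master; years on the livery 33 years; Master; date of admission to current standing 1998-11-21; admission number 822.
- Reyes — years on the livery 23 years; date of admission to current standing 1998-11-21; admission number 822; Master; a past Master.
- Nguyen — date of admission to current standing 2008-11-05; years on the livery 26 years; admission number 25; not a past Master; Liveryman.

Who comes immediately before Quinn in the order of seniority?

Oyelaran

By standing in the guild: Reyes, Petrov, Oyelaran, Quinn and Bianchi (Master); then Drummond, Moreau and Nguyen (Liveryman).
Among Reyes, Petrov, Oyelaran, Quinn and Bianchi, by admission number (higher first): Reyes and Petrov (822) before Oyelaran (689) before Quinn (503) before Bianchi (153).
Reyes and Petrov are each a past Master, so the next rule applies.
Reyes and Petrov both have date of admission to current standing 1998-11-21, so the next rule applies.
Among Reyes and Petrov, by years on the livery (lower first): Reyes (23 years) before Petrov (33 years).
Among Drummond, Moreau and Nguyen, by admission number (higher first): Drummond (128) before Moreau and Nguyen (25).
Moreau and Nguyen are each not a past Master, so the next rule applies.
Moreau and Nguyen both have date of admission to current standing 2008-11-05, so the next rule applies.
Among Moreau and Nguyen, by years on the livery (lower first): Moreau (12 years) before Nguyen (26 years).
Order: Reyes, Petrov, Oyelaran, Quinn, Bianchi, Drummond, Moreau, Nguyen.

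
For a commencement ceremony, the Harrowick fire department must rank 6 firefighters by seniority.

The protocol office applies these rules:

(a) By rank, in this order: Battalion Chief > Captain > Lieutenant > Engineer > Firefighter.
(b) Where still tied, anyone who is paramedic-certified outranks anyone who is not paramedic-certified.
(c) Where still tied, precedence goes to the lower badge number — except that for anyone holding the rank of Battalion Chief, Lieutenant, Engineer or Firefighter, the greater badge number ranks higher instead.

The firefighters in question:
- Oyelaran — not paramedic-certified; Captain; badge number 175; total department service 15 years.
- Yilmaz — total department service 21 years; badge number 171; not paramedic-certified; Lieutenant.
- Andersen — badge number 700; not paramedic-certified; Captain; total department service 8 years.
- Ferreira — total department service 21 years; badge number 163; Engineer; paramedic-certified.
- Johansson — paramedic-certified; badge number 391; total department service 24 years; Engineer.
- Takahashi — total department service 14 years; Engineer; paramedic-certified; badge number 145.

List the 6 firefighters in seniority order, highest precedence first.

Oyelaran, Andersen, Yilmaz, Johansson, Ferreira, Takahashi

By rank: Oyelaran and Andersen (Captain); then Yilmaz (Lieutenant); then Johansson, Ferreira and Takahashi (Engineer).
Oyelaran and Andersen are each not paramedic-certified, so the next rule applies.
Among Oyelaran and Andersen, by badge number (lower first): Oyelaran (175) before Andersen (700).
Johansson, Ferreira and Takahashi are each paramedic-certified, so the next rule applies.
Among Johansson, Ferreira and Takahashi, by badge number (higher first) (reversed rule for this group): Johansson (391) before Ferreira (163) before Takahashi (145).
Full order: Oyelaran, Andersen, Yilmaz, Johansson, Ferreira, Takahashi.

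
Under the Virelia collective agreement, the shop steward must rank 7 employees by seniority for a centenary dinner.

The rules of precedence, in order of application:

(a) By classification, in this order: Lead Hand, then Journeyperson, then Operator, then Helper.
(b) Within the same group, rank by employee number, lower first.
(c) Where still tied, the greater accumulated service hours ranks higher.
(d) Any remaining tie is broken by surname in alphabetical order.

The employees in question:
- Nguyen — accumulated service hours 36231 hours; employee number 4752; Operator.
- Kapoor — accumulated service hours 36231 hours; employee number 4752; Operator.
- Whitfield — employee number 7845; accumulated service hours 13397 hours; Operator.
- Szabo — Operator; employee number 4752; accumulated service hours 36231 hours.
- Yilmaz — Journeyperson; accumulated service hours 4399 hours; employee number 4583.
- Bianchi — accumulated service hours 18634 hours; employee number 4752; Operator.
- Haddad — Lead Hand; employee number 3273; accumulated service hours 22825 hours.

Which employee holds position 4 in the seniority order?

Nguyen

By classification: Haddad (Lead Hand); then Yilmaz (Journeyperson); then Kapoor, Nguyen, Szabo, Bianchi and Whitfield (Operator).
Among Kapoor, Nguyen, Szabo, Bianchi and Whitfield, by employee number (lower first): Kapoor, Nguyen, Szabo and Bianchi (4752) before Whitfield (7845).
Among Kapoor, Nguyen, Szabo and Bianchi, by accumulated service hours (higher first): Kapoor, Nguyen and Szabo (36231 hours) before Bianchi (18634 hours).
Among Kapoor, Nguyen and Szabo, alphabetically by surname: Kapoor before Nguyen before Szabo.
Order: Haddad, Yilmaz, Kapoor, Nguyen, Szabo, Bianchi, Whitfield.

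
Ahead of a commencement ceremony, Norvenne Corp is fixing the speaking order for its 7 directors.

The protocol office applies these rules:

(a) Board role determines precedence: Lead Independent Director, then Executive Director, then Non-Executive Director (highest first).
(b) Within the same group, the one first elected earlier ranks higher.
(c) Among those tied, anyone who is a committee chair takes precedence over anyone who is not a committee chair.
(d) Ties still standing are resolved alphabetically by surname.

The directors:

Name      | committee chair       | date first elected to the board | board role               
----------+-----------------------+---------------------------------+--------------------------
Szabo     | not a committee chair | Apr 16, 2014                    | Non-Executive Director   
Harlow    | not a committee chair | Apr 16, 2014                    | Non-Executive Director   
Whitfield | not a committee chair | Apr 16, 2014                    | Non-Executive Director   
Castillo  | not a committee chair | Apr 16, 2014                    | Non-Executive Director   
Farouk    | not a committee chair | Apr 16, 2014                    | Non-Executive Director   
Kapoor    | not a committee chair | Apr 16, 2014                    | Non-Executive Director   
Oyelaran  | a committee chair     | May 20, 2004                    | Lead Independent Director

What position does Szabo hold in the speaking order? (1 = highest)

6

By board role: Oyelaran (Lead Independent Director); then Castillo, Farouk, Harlow, Kapoor, Szabo and Whitfield (Non-Executive Director).
Castillo, Farouk, Harlow, Kapoor, Szabo and Whitfield all have date first elected to the board Apr 16, 2014, so the next rule applies.
Castillo, Farouk, Harlow, Kapoor, Szabo and Whitfield are each not a committee chair, so the next rule applies.
Among Castillo, Farouk, Harlow, Kapoor, Szabo and Whitfield, alphabetically by surname: Castillo before Farouk before Harlow before Kapoor before Szabo before Whitfield.
Order: Oyelaran, Castillo, Farouk, Harlow, Kapoor, Szabo, Whitfield. So position 6.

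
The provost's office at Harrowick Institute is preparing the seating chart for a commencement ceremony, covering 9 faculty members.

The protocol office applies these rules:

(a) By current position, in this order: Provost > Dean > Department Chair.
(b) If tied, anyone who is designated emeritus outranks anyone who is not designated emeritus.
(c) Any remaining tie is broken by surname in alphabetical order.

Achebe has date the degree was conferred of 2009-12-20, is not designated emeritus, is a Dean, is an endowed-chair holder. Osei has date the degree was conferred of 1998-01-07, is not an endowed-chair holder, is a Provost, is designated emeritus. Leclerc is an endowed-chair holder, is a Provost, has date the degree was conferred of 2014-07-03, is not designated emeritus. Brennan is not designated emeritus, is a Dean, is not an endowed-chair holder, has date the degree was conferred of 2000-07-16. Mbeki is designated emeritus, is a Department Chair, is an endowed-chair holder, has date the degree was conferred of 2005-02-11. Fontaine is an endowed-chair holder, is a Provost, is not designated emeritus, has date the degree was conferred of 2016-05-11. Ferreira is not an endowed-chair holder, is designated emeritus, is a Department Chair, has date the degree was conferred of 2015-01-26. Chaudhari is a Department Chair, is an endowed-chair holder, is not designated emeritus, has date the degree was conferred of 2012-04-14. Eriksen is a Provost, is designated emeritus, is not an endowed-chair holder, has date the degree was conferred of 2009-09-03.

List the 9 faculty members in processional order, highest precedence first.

Eriksen, Osei, Fontaine, Leclerc, Achebe, Brennan, Ferreira, Mbeki, Chaudhari

By current position: Eriksen, Osei, Fontaine and Leclerc (Provost); then Achebe and Brennan (Dean); then Ferreira, Mbeki and Chaudhari (Department Chair).
Among Eriksen, Osei, Fontaine and Leclerc, designated emeritus before not designated emeritus: Eriksen and Osei (designated emeritus) before Fontaine and Leclerc (not designated emeritus).
Among Eriksen and Osei, alphabetically by surname: Eriksen before Osei.
Among Fontaine and Leclerc, alphabetically by surname: Fontaine before Leclerc.
Achebe and Brennan are each not designated emeritus, so the next rule applies.
Among Achebe and Brennan, alphabetically by surname: Achebe before Brennan.
Among Ferreira, Mbeki and Chaudhari, designated emeritus before not designated emeritus: Ferreira and Mbeki (designated emeritus) before Chaudhari (not designated emeritus).
Among Ferreira and Mbeki, alphabetically by surname: Ferreira before Mbeki.
Full order: Eriksen, Osei, Fontaine, Leclerc, Achebe, Brennan, Ferreira, Mbeki, Chaudhari.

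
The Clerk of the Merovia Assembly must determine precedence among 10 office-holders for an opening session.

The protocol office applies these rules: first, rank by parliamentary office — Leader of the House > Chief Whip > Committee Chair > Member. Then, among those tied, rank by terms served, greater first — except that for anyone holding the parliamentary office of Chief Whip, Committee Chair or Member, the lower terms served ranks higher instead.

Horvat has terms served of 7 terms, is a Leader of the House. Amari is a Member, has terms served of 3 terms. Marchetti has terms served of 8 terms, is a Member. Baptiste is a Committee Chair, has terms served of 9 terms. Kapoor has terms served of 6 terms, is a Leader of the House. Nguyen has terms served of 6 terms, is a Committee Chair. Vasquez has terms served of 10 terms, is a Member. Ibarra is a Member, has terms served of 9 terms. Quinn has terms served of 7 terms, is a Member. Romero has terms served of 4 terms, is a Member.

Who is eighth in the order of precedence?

Marchetti

By parliamentary office: Horvat and Kapoor (Leader of the House); then Nguyen and Baptiste (Committee Chair); then Amari, Romero, Quinn, Marchetti, Ibarra and Vasquez (Member).
Among Horvat and Kapoor, by terms served (higher first): Horvat (7 terms) before Kapoor (6 terms).
Among Nguyen and Baptiste, by terms served (lower first) (reversed rule for this group): Nguyen (6 terms) before Baptiste (9 terms).
Among Amari, Romero, Quinn, Marchetti, Ibarra and Vasquez, by terms served (lower first) (reversed rule for this group): Amari (3 terms) before Romero (4 terms) before Quinn (7 terms) before Marchetti (8 terms) before Ibarra (9 terms) before Vasquez (10 terms).
Order: Horvat, Kapoor, Nguyen, Baptiste, Amari, Romero, Quinn, Marchetti, Ibarra, Vasquez.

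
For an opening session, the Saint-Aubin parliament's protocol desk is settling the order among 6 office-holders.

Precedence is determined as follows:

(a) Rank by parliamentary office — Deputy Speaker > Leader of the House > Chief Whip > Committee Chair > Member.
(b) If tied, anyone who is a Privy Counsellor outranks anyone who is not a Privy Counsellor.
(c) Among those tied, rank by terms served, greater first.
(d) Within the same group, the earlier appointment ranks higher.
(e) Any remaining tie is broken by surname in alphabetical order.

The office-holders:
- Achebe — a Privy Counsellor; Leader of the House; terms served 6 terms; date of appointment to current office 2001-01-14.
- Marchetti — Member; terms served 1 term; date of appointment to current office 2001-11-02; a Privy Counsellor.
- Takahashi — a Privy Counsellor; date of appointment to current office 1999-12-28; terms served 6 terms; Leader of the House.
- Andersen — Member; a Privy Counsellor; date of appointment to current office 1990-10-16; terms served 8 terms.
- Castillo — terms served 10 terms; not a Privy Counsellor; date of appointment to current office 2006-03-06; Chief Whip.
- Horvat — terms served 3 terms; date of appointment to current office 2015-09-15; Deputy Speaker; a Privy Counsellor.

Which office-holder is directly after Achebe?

Castillo

By parliamentary office: Horvat (Deputy Speaker); then Takahashi and Achebe (Leader of the House); then Castillo (Chief Whip); then Andersen and Marchetti (Member).
Takahashi and Achebe are each a Privy Counsellor, so the next rule applies.
Takahashi and Achebe both have terms served 6 terms, so the next rule applies.
Among Takahashi and Achebe, by date of appointment to current office (earlier first): Takahashi (1999-12-28) before Achebe (2001-01-14).
Andersen and Marchetti are each a Privy Counsellor, so the next rule applies.
Among Andersen and Marchetti, by terms served (higher first): Andersen (8 terms) before Marchetti (1 term).
Order: Horvat, Takahashi, Achebe, Castillo, Andersen, Marchetti.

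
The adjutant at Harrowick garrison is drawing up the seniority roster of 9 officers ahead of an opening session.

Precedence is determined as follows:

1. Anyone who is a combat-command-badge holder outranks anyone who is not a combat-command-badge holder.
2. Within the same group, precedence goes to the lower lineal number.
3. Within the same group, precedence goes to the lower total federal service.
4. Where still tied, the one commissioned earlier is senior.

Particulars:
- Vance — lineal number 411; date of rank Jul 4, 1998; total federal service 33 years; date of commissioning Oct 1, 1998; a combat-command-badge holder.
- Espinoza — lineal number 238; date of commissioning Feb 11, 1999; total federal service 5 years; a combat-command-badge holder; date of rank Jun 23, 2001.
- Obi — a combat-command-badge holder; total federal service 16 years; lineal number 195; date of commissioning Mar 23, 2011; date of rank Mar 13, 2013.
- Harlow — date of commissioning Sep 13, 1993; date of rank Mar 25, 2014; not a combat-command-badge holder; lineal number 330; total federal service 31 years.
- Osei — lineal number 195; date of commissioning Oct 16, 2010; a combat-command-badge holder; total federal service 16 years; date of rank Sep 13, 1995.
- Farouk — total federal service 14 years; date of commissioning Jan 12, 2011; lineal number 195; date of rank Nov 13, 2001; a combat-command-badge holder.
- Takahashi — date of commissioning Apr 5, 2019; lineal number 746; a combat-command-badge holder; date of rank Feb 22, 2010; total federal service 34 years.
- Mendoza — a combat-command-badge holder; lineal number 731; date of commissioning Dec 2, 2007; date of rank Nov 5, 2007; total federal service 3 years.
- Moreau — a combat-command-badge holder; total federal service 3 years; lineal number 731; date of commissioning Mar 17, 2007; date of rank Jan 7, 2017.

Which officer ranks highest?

Farouk

By the first rule: Farouk, Osei, Obi, Espinoza, Vance, Moreau, Mendoza and Takahashi (each a combat-command-badge holder); then Harlow (not a combat-command-badge holder).
Among Farouk, Osei, Obi, Espinoza, Vance, Moreau, Mendoza and Takahashi, by lineal number (lower first): Farouk, Osei and Obi (195) before Espinoza (238) before Vance (411) before Moreau and Mendoza (731) before Takahashi (746).
Among Farouk, Osei and Obi, by total federal service (lower first): Farouk (14 years) before Osei and Obi (16 years).
Among Osei and Obi, by date of commissioning (earlier first): Osei (Oct 16, 2010) before Obi (Mar 23, 2011).
Moreau and Mendoza both have total federal service 3 years, so the next rule applies.
Among Moreau and Mendoza, by date of commissioning (earlier first): Moreau (Mar 17, 2007) before Mendoza (Dec 2, 2007).
Order: Farouk, Osei, Obi, Espinoza, Vance, Moreau, Mendoza, Takahashi, Harlow.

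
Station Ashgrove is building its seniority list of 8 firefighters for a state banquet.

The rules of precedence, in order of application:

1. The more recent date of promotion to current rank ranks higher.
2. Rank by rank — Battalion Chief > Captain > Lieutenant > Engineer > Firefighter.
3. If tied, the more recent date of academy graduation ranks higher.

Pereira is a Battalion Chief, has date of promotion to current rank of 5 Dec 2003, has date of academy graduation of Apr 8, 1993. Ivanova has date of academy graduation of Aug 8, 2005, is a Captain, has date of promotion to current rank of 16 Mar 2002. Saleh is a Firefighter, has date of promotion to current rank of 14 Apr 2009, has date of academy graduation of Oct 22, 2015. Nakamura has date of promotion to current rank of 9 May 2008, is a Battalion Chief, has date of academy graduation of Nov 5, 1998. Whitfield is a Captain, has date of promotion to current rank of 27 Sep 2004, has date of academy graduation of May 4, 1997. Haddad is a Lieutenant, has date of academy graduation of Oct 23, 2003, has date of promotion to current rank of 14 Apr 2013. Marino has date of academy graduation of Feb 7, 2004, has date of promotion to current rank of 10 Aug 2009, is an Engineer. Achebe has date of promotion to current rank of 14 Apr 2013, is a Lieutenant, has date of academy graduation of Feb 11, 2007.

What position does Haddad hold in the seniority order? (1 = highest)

By date of promotion to current rank (later first): Achebe and Haddad (both 14 Apr 2013); then Marino (10 Aug 2009); then Saleh (14 Apr 2009); then Nakamura (9 May 2008); then Whitfield (27 Sep 2004); then Pereira (5 Dec 2003); then Ivanova (16 Mar 2002).
Achebe and Haddad are each Lieutenant, so the next rule applies.
Among Achebe and Haddad, by date of academy graduation (later first): Achebe (Feb 11, 2007) before Haddad (Oct 23, 2003).
Order: Achebe, Haddad, Marino, Saleh, Nakamura, Whitfield, Pereira, Ivanova. So position 2.

2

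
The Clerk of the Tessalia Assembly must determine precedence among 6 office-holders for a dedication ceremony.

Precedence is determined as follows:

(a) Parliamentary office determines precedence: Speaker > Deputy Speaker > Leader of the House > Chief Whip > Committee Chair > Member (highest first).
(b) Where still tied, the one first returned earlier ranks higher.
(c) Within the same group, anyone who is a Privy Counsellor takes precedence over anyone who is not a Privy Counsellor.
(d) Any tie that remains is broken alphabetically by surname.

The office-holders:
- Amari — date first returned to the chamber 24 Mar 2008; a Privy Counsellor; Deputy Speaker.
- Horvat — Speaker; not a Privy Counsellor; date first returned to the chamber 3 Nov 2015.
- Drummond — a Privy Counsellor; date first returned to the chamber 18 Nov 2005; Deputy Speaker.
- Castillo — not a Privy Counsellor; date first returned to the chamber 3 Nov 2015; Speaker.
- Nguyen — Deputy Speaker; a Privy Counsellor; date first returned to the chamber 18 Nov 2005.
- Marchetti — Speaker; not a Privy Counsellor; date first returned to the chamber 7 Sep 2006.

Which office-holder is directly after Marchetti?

Castillo

By parliamentary office: Marchetti, Castillo and Horvat (Speaker); then Drummond, Nguyen and Amari (Deputy Speaker).
Among Marchetti, Castillo and Horvat, by date first returned to the chamber (earlier first): Marchetti (7 Sep 2006) before Castillo and Horvat (3 Nov 2015).
Castillo and Horvat are each not a Privy Counsellor, so the next rule applies.
Among Castillo and Horvat, alphabetically by surname: Castillo before Horvat.
Among Drummond, Nguyen and Amari, by date first returned to the chamber (earlier first): Drummond and Nguyen (18 Nov 2005) before Amari (24 Mar 2008).
Drummond and Nguyen are each a Privy Counsellor, so the next rule applies.
Among Drummond and Nguyen, alphabetically by surname: Drummond before Nguyen.
Order: Marchetti, Castillo, Horvat, Drummond, Nguyen, Amari.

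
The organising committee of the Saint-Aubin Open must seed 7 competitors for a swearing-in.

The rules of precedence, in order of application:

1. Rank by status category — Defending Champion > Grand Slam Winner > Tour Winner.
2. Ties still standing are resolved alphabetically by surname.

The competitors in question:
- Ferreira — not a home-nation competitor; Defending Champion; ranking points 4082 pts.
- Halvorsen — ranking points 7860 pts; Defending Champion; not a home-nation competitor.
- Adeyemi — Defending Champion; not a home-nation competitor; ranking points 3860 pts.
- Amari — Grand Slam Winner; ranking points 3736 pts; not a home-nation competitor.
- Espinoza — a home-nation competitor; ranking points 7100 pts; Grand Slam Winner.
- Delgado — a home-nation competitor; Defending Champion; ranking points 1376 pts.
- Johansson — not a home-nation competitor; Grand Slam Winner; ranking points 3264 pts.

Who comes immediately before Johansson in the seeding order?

Espinoza

By status category: Adeyemi, Delgado, Ferreira and Halvorsen (Defending Champion); then Amari, Espinoza and Johansson (Grand Slam Winner).
Among Adeyemi, Delgado, Ferreira and Halvorsen, alphabetically by surname: Adeyemi before Delgado before Ferreira before Halvorsen.
Among Amari, Espinoza and Johansson, alphabetically by surname: Amari before Espinoza before Johansson.
Order: Adeyemi, Delgado, Ferreira, Halvorsen, Amari, Espinoza, Johansson.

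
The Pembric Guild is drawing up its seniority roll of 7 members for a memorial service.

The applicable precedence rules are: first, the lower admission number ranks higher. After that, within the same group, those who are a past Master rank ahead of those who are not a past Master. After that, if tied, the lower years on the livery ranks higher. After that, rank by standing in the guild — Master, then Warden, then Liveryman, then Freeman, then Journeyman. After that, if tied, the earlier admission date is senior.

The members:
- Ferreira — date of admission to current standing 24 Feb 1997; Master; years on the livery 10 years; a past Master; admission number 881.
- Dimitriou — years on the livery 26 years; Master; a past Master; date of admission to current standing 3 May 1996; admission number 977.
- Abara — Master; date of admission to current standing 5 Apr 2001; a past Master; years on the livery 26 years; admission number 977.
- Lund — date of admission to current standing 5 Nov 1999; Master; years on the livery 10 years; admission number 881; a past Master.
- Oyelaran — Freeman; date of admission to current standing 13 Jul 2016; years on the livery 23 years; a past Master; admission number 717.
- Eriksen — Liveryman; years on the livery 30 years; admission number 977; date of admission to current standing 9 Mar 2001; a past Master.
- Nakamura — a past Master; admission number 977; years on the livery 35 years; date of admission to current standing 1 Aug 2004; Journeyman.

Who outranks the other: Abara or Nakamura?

Abara

By admission number (lower first): Oyelaran (717); then Ferreira and Lund (both 881); then Dimitriou, Abara, Eriksen and Nakamura (each 977).
Ferreira and Lund are each a past Master, so the next rule applies.
Ferreira and Lund both have years on the livery 10 years, so the next rule applies.
Ferreira and Lund are each Master, so the next rule applies.
Among Ferreira and Lund, by date of admission to current standing (earlier first): Ferreira (24 Feb 1997) before Lund (5 Nov 1999).
Dimitriou, Abara, Eriksen and Nakamura are each a past Master, so the next rule applies.
Among Dimitriou, Abara, Eriksen and Nakamura, by years on the livery (lower first): Dimitriou and Abara (26 years) before Eriksen (30 years) before Nakamura (35 years).
Dimitriou and Abara are each Master, so the next rule applies.
Among Dimitriou and Abara, by date of admission to current standing (earlier first): Dimitriou (3 May 1996) before Abara (5 Apr 2001).
So Abara takes precedence.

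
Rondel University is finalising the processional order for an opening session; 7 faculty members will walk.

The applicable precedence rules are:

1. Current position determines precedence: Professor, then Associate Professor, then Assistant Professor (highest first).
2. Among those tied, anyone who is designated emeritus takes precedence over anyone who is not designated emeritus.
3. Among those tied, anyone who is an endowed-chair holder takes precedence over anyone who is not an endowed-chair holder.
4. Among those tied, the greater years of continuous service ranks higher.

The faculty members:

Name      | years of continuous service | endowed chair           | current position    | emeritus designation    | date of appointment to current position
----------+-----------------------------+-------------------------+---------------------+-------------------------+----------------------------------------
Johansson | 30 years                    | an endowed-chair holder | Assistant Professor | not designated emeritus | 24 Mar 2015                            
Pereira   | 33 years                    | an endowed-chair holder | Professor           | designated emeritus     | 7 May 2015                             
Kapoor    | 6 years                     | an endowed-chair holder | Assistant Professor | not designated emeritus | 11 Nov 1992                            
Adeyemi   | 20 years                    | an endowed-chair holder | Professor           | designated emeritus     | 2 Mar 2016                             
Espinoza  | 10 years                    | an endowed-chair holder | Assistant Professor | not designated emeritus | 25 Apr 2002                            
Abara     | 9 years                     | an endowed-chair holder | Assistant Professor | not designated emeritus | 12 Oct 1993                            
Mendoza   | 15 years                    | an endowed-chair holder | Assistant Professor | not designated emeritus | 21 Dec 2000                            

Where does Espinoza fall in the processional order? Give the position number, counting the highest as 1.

5

By current position: Pereira and Adeyemi (Professor); then Johansson, Mendoza, Espinoza, Abara and Kapoor (Assistant Professor).
Pereira and Adeyemi are each designated emeritus, so the next rule applies.
Pereira and Adeyemi are each an endowed-chair holder, so the next rule applies.
Among Pereira and Adeyemi, by years of continuous service (higher first): Pereira (33 years) before Adeyemi (20 years).
Johansson, Mendoza, Espinoza, Abara and Kapoor are each not designated emeritus, so the next rule applies.
Johansson, Mendoza, Espinoza, Abara and Kapoor are each an endowed-chair holder, so the next rule applies.
Among Johansson, Mendoza, Espinoza, Abara and Kapoor, by years of continuous service (higher first): Johansson (30 years) before Mendoza (15 years) before Espinoza (10 years) before Abara (9 years) before Kapoor (6 years).
Order: Pereira, Adeyemi, Johansson, Mendoza, Espinoza, Abara, Kapoor. So position 5.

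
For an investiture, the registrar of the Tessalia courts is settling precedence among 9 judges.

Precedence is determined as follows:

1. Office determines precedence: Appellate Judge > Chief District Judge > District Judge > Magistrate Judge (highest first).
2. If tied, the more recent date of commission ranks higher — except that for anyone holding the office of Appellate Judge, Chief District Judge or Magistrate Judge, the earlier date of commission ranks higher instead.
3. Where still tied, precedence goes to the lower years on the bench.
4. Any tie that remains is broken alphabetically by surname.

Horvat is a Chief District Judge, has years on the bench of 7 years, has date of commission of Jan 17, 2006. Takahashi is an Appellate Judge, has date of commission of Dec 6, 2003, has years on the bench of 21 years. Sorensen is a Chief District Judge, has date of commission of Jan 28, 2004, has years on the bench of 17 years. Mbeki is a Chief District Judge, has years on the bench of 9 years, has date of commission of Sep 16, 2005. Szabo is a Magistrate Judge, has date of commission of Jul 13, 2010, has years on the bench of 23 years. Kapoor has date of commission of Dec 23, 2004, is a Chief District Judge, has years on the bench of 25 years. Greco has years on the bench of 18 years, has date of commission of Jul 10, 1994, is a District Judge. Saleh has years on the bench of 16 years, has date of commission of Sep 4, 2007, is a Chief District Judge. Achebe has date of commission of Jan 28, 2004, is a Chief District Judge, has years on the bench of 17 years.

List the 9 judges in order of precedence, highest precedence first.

Takahashi, Achebe, Sorensen, Kapoor, Mbeki, Horvat, Saleh, Greco, Szabo

By office: Takahashi (Appellate Judge); then Achebe, Sorensen, Kapoor, Mbeki, Horvat and Saleh (Chief District Judge); then Greco (District Judge); then Szabo (Magistrate Judge).
Among Achebe, Sorensen, Kapoor, Mbeki, Horvat and Saleh, by date of commission (earlier first) (reversed rule for this group): Achebe and Sorensen (Jan 28, 2004) before Kapoor (Dec 23, 2004) before Mbeki (Sep 16, 2005) before Horvat (Jan 17, 2006) before Saleh (Sep 4, 2007).
Achebe and Sorensen both have years on the bench 17 years, so the next rule applies.
Among Achebe and Sorensen, alphabetically by surname: Achebe before Sorensen.
Full order: Takahashi, Achebe, Sorensen, Kapoor, Mbeki, Horvat, Saleh, Greco, Szabo.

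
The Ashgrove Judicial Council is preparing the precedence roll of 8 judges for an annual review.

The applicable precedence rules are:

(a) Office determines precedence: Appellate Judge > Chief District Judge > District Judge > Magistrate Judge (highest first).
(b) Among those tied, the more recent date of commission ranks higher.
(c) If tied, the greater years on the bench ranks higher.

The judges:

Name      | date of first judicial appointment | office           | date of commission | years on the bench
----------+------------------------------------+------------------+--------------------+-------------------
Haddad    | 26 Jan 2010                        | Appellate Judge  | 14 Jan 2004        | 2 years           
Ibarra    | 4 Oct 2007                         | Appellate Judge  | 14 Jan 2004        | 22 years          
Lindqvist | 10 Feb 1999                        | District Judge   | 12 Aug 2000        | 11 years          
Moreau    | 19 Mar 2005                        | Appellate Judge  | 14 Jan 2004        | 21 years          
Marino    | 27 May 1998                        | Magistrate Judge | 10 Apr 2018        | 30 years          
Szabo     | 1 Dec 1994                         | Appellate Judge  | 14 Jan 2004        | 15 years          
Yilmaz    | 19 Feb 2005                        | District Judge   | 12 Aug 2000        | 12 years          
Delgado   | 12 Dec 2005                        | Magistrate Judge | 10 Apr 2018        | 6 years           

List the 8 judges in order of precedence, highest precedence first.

By office: Ibarra, Moreau, Szabo and Haddad (Appellate Judge); then Yilmaz and Lindqvist (District Judge); then Marino and Delgado (Magistrate Judge).
Ibarra, Moreau, Szabo and Haddad all have date of commission 14 Jan 2004, so the next rule applies.
Among Ibarra, Moreau, Szabo and Haddad, by years on the bench (higher first): Ibarra (22 years) before Moreau (21 years) before Szabo (15 years) before Haddad (2 years).
Yilmaz and Lindqvist both have date of commission 12 Aug 2000, so the next rule applies.
Among Yilmaz and Lindqvist, by years on the bench (higher first): Yilmaz (12 years) before Lindqvist (11 years).
Marino and Delgado both have date of commission 10 Apr 2018, so the next rule applies.
Among Marino and Delgado, by years on the bench (higher first): Marino (30 years) before Delgado (6 years).
Full order: Ibarra, Moreau, Szabo, Haddad, Yilmaz, Lindqvist, Marino, Delgado.

Ibarra, Moreau, Szabo, Haddad, Yilmaz, Lindqvist, Marino, Delgado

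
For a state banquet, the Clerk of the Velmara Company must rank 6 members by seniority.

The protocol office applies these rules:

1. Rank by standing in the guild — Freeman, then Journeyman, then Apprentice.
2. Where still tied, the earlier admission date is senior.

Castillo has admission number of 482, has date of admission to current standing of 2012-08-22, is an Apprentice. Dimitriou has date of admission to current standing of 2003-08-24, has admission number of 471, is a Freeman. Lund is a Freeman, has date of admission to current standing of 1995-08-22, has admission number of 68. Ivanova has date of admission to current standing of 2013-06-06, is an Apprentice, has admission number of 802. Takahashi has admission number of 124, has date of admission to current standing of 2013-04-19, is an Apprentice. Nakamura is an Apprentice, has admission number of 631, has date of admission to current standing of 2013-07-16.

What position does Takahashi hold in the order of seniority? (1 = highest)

4

By standing in the guild: Lund and Dimitriou (Freeman); then Castillo, Takahashi, Ivanova and Nakamura (Apprentice).
Among Lund and Dimitriou, by date of admission to current standing (earlier first): Lund (1995-08-22) before Dimitriou (2003-08-24).
Among Castillo, Takahashi, Ivanova and Nakamura, by date of admission to current standing (earlier first): Castillo (2012-08-22) before Takahashi (2013-04-19) before Ivanova (2013-06-06) before Nakamura (2013-07-16).
Order: Lund, Dimitriou, Castillo, Takahashi, Ivanova, Nakamura. So position 4.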